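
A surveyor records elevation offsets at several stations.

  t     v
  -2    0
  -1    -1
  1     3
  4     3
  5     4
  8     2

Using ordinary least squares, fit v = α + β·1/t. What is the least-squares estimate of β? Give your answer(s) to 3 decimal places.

β = 2.392

Entries of MᵀM: Σ1 = 6, Σ1/t = 3/40, Σ1/t·1/t = 3789/1600.
Moment sums: Σv = 11, Σ1/t·v = 29/5.
So MᵀM·[α, β]ᵀ = Mᵀv: [[6, 3/40]; [3/40, 3789/1600]]·[α, β]ᵀ = [11, 29/5]ᵀ.
Eliminating β: (3789/1600)·(row 1) − (3/40)·(row 2) gives (909/64)·α = (3789/1600)·11 − (3/40)·(29/5) = 40983/1600, so α = 13661/7575.
Then β = ((29/5) − (3/40)·(13661/7575))/(3789/1600) = 1208/505.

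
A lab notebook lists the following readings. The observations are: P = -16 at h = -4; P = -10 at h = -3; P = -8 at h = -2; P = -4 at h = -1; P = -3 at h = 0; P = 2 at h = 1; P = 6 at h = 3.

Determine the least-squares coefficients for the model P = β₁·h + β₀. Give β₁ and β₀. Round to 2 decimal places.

β₁ = 3.03, β₀ = -2.11

MᵀM·[β₁, β₀]ᵀ = MᵀP reads: 40·β₁ + (-6)·β₀ = 134;  (-6)·β₁ + 7·β₀ = -33.
Eliminating β₀: 7·(row 1) − (-6)·(row 2) gives 244·β₁ = 7·134 − (-6)·(-33) = 740, so β₁ = 185/61.
Then β₀ = ((-33) − (-6)·(185/61))/7 = -129/61.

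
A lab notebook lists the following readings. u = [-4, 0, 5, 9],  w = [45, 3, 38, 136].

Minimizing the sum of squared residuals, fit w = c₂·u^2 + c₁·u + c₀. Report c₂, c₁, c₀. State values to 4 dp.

MᵀM·[c₂, c₁, c₀]ᵀ = Mᵀw reads: 7442·c₂ + 790·c₁ + 122·c₀ = 12686;  790·c₂ + 122·c₁ + 10·c₀ = 1234;  122·c₂ + 10·c₁ + 4·c₀ = 222.
(Σu^2·u^2 = 7442, Σu^2·u = 790, Σu^2 = 122, Σu·u = 122, Σu = 10, Σ1 = 4, Σu^2·w = 12686, Σu·w = 1234, Σw = 222.)
Row-reducing yields c₂ = 35/18, c₁ = -49/18, c₀ = 3.

c₂ = 1.9444, c₁ = -2.7222, c₀ = 3.0000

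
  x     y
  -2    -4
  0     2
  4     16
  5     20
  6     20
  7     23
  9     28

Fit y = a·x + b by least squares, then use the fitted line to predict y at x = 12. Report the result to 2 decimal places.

ŷ = 38.35

Normal-equation sums: Σx·x = 211, Σx = 29, Σ1 = 7.
For Mᵀy: Σx·y = 705, Σy = 105.
Normal equations: [[211, 29]; [29, 7]]·[a, b]ᵀ = [705, 105]ᵀ.
Determinant 211·7 − 29² = 636.
a = (705·7 − 29·105)/636 = 315/106; b = (211·105 − 29·705)/636 = 285/106.
At x = 12: ŷ = (315/106)·(12) + (285/106)·(1) = 4065/106.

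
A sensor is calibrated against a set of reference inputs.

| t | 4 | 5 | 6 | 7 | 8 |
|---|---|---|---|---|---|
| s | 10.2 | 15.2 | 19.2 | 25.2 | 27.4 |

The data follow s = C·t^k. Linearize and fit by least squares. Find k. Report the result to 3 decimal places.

k = 1.455

Taking logs, ln s = k·ln t + ln C, so regress ln s on ln t.
XᵀX = [[15.8331, 8.8128]; [8.8128, 5]], rhs = [26.0570, 14.5360]ᵀ  (here Σln t = 8.8128, Σ(ln t)² = 15.8331, Σln s = 14.5360, Σln t·ln s = 26.0570).
Solving (det = 1.4995): k = 1.45486, ln C = 0.34290.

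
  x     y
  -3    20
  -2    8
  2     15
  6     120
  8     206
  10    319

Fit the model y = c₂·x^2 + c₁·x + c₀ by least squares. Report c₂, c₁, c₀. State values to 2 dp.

c₂ = 2.99, c₁ = 2.00, c₀ = -0.55

Normal-equation sums: Σx^2·x^2 = 15505, Σx^2·x = 1701, Σx^2 = 217, Σx·x = 217, Σx = 21, Σ1 = 6.
Right-hand side: Σx^2·y = 49676, Σx·y = 5512, Σy = 688.
So AᵀA·[c₂, c₁, c₀]ᵀ = Aᵀy: [[15505, 1701, 217]; [1701, 217, 21]; [217, 21, 6]]·[c₂, c₁, c₀]ᵀ = [49676, 5512, 688]ᵀ.
Inverting the 3×3 Gram matrix, [c₂, c₁, c₀]ᵀ = [136163/45500, 90833/45500, -898/1625]ᵀ.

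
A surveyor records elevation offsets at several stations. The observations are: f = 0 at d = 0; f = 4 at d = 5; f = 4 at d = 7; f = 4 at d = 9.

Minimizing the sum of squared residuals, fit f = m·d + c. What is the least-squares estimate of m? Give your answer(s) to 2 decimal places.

Normal-equation sums: Σd·d = 155, Σd = 21, Σ1 = 4.
And Σd·f = 84, Σf = 12.
det = 155·4 − 21² = 179.
m = (84·4 − 21·12)/179 = 84/179; c = (155·12 − 21·84)/179 = 96/179.

m = 0.47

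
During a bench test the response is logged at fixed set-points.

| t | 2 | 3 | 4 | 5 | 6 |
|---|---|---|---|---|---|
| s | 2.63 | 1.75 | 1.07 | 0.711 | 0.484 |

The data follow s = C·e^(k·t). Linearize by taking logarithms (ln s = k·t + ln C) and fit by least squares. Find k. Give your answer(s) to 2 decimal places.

With ln sᵢ as the transformed response and tᵢ as the regressor:
Σt = 20.0000, Σ(t)² = 90.0000, Σln s = 0.5275, Σt·ln s = -2.1760.
Equations: 90.0000·k + 20.0000·ln C = -2.1760;  20.0000·k + 5·ln C = 0.5275.
Solving (det = 50.0000): k = -0.42860, ln C = 1.81990.

k = -0.43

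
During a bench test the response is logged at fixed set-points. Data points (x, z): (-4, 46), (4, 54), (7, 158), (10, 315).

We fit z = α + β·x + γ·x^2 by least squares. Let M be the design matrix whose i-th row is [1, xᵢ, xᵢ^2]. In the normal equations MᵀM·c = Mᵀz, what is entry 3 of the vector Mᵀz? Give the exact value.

40842

Entry 3 ↔ basis x^2, so (Mᵀz)_{3} = Σᵢ (x^2)·zᵢ = (16)·(46) + (16)·(54) + (49)·(158) + (100)·(315) = 40842.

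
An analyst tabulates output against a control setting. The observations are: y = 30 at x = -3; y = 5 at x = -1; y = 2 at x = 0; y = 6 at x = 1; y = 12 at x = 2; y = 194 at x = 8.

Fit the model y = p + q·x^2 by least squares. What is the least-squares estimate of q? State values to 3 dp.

q = 3.001

Sums needed: Σ1 = 6, Σx^2 = 79, Σx^2·x^2 = 4195.
And Σy = 249, Σx^2·y = 12745.
MᵀM·[p, q]ᵀ = Mᵀy becomes [[6, 79]; [79, 4195]]·[p, q]ᵀ = [249, 12745]ᵀ.
det = 6·4195 − 79² = 18929.
p = (249·4195 − 79·12745)/18929 = 37700/18929; q = (6·12745 − 79·249)/18929 = 56799/18929.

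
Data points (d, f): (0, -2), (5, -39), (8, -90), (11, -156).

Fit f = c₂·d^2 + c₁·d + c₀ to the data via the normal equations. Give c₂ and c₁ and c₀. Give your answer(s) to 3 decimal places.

Normal-equation sums: Σd^2·d^2 = 19362, Σd^2·d = 1968, Σd^2 = 210, Σd·d = 210, Σd = 24, Σ1 = 4.
Moment sums: Σd^2·f = -25611, Σd·f = -2631, Σf = -287.
Inverting the 3×3 Gram matrix, [c₂, c₁, c₀]ᵀ = [-1937/1814, -4205/1814, -1616/907]ᵀ.

c₂ = -1.068, c₁ = -2.318, c₀ = -1.782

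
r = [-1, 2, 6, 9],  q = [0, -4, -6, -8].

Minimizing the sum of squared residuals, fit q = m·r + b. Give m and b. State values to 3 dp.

m = -0.759, b = -1.466

Compute the Gram sums: Σr·r = 122, Σr = 16, Σ1 = 4.
Right-hand side: Σr·q = -116, Σq = -18.
MᵀM·[m, b]ᵀ = Mᵀq becomes [[122, 16]; [16, 4]]·[m, b]ᵀ = [-116, -18]ᵀ.
Determinant 122·4 − 16² = 232.
m = ((-116)·4 − 16·(-18))/232 = -22/29; b = (122·(-18) − 16·(-116))/232 = -85/58.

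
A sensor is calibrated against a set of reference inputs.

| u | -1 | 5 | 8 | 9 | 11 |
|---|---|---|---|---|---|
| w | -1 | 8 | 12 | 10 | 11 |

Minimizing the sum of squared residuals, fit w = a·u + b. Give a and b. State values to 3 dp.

a = 1.055, b = 1.248

Sums needed: Σu·u = 292, Σu = 32, Σ1 = 5.
Moment sums: Σu·w = 348, Σw = 40.
So XᵀX·[a, b]ᵀ = Xᵀw: [[292, 32]; [32, 5]]·[a, b]ᵀ = [348, 40]ᵀ.
Δ = 292·5 − 32² = 436.
a = (348·5 − 32·40)/436 = 115/109; b = (292·40 − 32·348)/436 = 136/109.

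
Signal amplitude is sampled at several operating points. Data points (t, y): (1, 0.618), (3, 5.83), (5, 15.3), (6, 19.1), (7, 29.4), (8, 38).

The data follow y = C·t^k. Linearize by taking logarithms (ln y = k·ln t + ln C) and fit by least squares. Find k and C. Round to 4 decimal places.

Linearized form: ln y = k·ln t + ln C. From the 6 transformed points,
Σln t = 8.5252, Σ(ln t)² = 15.1183, Σln y = 13.9779, Σln t·ln y = 25.7556.
Equations: 15.1183·k + 8.5252·ln C = 25.7556;  8.5252·k + 6·ln C = 13.9779.
Solving (det = 18.0313): k = 1.96158, ln C = -0.45748, so C = exp(-0.45748) = 0.63288.

k = 1.9616, C = 0.6329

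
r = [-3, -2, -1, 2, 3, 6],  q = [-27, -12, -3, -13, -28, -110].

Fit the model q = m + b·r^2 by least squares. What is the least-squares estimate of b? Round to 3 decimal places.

Setting ∂/∂m … = 0 gives: 6·m + 63·b = -193;  63·m + 1491·b = -4558.
Determinant 6·1491 − 63² = 4977.
m = ((-193)·1491 − 63·(-4558))/4977 = -29/237; b = (6·(-4558) − 63·(-193))/4977 = -5063/1659.

b = -3.052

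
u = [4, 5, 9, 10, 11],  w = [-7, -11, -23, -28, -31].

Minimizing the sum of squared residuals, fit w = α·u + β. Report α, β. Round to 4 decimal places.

α = -3.3763, β = 6.3351

The normal equations are: 343·α + 39·β = -911;  39·α + 5·β = -100.
(Σu·u = 343, Σu = 39, Σ1 = 5, Σu·w = -911, Σw = -100.)
Eliminating β: 5·(row 1) − 39·(row 2) gives 194·α = 5·(-911) − 39·(-100) = -655, so α = -655/194.
Then β = ((-100) − 39·(-655/194))/5 = 1229/194.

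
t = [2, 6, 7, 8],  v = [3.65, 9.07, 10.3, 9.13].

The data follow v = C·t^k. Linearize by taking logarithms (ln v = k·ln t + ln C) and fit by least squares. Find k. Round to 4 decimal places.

With ln vᵢ as the transformed response and ln tᵢ as the regressor:
Σln t = 6.5103, Σ(ln t)² = 11.8015, Σln v = 8.0434, Σln t·ln v = 13.9852.
Equations: 11.8015·k + 6.5103·ln C = 13.9852;  6.5103·k + 4·ln C = 8.0434.
Solving (det = 4.8225): k = 0.74153, ln C = 0.80396.

k = 0.7415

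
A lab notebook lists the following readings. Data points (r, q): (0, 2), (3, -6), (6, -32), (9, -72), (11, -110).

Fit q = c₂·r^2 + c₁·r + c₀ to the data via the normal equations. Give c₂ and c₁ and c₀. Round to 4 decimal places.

c₂ = -0.9206, c₁ = -0.0288, c₀ = 2.0469

With design matrix M, MᵀM = [[22579, 2303, 247]; [2303, 247, 29]; [247, 29, 5]] and Mᵀq = [-20348, -2068, -218]ᵀ.
Inverting the 3×3 Gram matrix, [c₂, c₁, c₀]ᵀ = [-3295/3579, -103/3579, 2442/1193]ᵀ.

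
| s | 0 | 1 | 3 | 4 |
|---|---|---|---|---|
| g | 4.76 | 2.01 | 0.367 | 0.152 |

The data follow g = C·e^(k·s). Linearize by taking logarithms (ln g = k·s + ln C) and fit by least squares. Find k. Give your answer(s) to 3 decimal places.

k = -0.859

With ln gᵢ as the transformed response and sᵢ as the regressor:
Over the data: Σs = 8.0000, Σ(s)² = 26.0000, Σln g = -0.6279, Σs·ln g = -9.8445.
Normal system: [[26.0000, 8.0000]; [8.0000, 4]]·[k, ln C]ᵀ = [-9.8445, -0.6279]ᵀ.
Slope k = (n·Σs·ln g − Σs·Σln g)/(n·Σ(s)² − (Σs)²) = (4·-9.8445 − 8.0000·-0.6279)/40.0000 = -0.85888; ln C = (Σln g − k·Σs)/n = 1.56078.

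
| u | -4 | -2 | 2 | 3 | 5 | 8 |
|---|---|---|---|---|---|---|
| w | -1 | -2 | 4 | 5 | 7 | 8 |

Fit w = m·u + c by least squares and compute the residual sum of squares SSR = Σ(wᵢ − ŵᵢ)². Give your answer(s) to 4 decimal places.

SSR = 6.4796

The normal system XᵀX·[m, c]ᵀ = Xᵀw is [[122, 12]; [12, 6]]·[m, c]ᵀ = [130, 21]ᵀ.
Δ = 122·6 − 12² = 588.
m = (130·6 − 12·21)/588 = 44/49; c = (122·21 − 12·130)/588 = 167/98.
Residuals: 87/98, -187/98, 1/2, 59/98, 79/98, -87/98; SSR = 635/98.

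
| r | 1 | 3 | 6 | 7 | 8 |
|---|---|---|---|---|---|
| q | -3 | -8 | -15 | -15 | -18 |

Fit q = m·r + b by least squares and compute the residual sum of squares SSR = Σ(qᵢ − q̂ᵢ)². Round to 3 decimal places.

SSR = 2.535

The normal equations are: 159·m + 25·b = -366;  25·m + 5·b = -59.
Δ = 159·5 − 25² = 170.
m = ((-366)·5 − 25·(-59))/170 = -71/34; b = (159·(-59) − 25·(-366))/170 = -231/170.
Residuals: 38/85, -32/85, -189/170, 83/85, 11/170; SSR = 431/170.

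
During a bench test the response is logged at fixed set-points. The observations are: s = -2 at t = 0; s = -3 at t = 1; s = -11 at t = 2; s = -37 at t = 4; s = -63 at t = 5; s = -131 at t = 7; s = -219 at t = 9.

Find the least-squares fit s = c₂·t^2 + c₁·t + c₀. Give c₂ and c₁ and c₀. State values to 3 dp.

Compute the Gram sums: Σt^2·t^2 = 9860, Σt^2·t = 1270, Σt^2 = 176, Σt·t = 176, Σt = 28, Σ1 = 7.
For Xᵀs: Σt^2·s = -26372, Σt·s = -3376, Σs = -466.
Solving the 3×3 system (Gaussian elimination) gives c₂ = -47924/16027, c₁ = 45190/16027, c₀ = -42754/16027.

c₂ = -2.990, c₁ = 2.820, c₀ = -2.668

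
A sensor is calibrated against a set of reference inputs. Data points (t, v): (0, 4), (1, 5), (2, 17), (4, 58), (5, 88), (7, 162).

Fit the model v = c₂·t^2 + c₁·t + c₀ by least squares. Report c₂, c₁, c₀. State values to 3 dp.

c₂ = 3.039, c₁ = 1.652, c₀ = 2.323

Entries of MᵀM: Σt^2·t^2 = 3299, Σt^2·t = 541, Σt^2 = 95, Σt·t = 95, Σt = 19, Σ1 = 6.
And Σt^2·v = 11139, Σt·v = 1845, Σv = 334.
Inverting the 3×3 Gram matrix, [c₂, c₁, c₀]ᵀ = [1337/440, 727/440, 511/220]ᵀ.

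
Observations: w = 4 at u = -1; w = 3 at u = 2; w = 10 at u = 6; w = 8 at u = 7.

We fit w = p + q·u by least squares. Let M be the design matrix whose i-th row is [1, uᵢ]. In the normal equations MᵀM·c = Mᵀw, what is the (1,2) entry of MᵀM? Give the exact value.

Row 1 ↔ basis 1, column 2 ↔ basis u, so (MᵀM)_{1,2} = Σᵢ u = (1)·(-1) + (1)·(2) + (1)·(6) + (1)·(7) = 14.

14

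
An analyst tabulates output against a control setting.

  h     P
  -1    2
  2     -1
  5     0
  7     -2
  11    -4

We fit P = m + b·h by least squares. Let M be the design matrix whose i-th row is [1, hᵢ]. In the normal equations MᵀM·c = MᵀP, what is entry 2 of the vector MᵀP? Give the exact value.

Entry 2 ↔ basis h, so (MᵀP)_{2} = Σᵢ (h)·Pᵢ = (-1)·(2) + (2)·(-1) + (5)·(0) + (7)·(-2) + (11)·(-4) = -62.

-62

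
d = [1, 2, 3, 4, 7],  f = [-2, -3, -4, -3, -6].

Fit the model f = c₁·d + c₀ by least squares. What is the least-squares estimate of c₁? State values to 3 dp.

XᵀX·[c₁, c₀]ᵀ = Xᵀf reads: 79·c₁ + 17·c₀ = -74;  17·c₁ + 5·c₀ = -18.
(Σd·d = 79, Σd = 17, Σ1 = 5, Σd·f = -74, Σf = -18.)
Eliminating c₀: 5·(row 1) − 17·(row 2) gives 106·c₁ = 5·(-74) − 17·(-18) = -64, so c₁ = -32/53.
Then c₀ = ((-18) − 17·(-32/53))/5 = -82/53.

c₁ = -0.604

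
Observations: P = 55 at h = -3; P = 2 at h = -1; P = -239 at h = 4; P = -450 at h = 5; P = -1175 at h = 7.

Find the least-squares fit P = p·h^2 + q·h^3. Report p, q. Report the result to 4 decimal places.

p = -2.9251, q = -3.0085

Forming MᵀM = [[3364, 20712]; [20712, 138100]] and MᵀP = [-72152, -476058]ᵀ gives MᵀM·[p, q]ᵀ = MᵀP.
Determinant 3364·138100 − 20712² = 35581456.
p = ((-72152)·138100 − 20712·(-476058))/35581456 = -6504869/2223841; q = (3364·(-476058) − 20712·(-72152))/35581456 = -13380861/4447682.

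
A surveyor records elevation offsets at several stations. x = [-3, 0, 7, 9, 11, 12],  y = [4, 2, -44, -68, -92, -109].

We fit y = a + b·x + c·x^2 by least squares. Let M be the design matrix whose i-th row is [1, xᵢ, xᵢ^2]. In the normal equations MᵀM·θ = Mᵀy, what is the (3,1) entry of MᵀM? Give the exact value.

404

Row 3 ↔ basis x^2, column 1 ↔ basis 1, so (MᵀM)_{3,1} = Σᵢ x^2 = (9)·(1) + (0)·(1) + (49)·(1) + (81)·(1) + (121)·(1) + (144)·(1) = 404.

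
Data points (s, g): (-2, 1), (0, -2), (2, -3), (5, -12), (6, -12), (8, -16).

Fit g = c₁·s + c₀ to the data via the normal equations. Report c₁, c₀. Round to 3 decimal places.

Setting ∂/∂c₁ … = 0 gives: 133·c₁ + 19·c₀ = -268;  19·c₁ + 6·c₀ = -44.
(Σs·s = 133, Σs = 19, Σ1 = 6, Σs·g = -268, Σg = -44.)
Eliminating c₀: 6·(row 1) − 19·(row 2) gives 437·c₁ = 6·(-268) − 19·(-44) = -772, so c₁ = -772/437.
Then c₀ = ((-44) − 19·(-772/437))/6 = -40/23.

c₁ = -1.767, c₀ = -1.739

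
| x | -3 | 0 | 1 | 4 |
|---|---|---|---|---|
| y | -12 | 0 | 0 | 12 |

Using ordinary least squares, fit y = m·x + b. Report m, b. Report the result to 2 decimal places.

Normal-equation sums: Σx·x = 26, Σx = 2, Σ1 = 4.
Moment sums: Σx·y = 84, Σy = 0.
So AᵀA·[m, b]ᵀ = Aᵀy: [[26, 2]; [2, 4]]·[m, b]ᵀ = [84, 0]ᵀ.
Δ = 26·4 − 2² = 100.
m = (84·4 − 2·0)/100 = 84/25; b = (26·0 − 2·84)/100 = -42/25.

m = 3.36, b = -1.68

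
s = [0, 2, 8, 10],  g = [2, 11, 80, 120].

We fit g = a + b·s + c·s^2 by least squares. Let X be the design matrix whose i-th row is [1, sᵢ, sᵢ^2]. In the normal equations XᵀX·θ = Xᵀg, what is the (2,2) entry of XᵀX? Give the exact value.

Row 2 ↔ basis s, column 2 ↔ basis s, so (XᵀX)_{2,2} = Σᵢ (s)·(s) = (0)·(0) + (2)·(2) + (8)·(8) + (10)·(10) = 168.

168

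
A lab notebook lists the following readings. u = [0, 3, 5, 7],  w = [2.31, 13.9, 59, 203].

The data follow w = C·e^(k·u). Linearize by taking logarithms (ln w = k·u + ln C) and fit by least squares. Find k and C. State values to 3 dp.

k = 0.645, C = 2.218

With ln wᵢ as the transformed response and uᵢ as the regressor:
Over the data: Σu = 15.0000, Σ(u)² = 83.0000, Σln w = 12.8599, Σu·ln w = 65.4758.
Normal system: [[83.0000, 15.0000]; [15.0000, 4]]·[k, ln C]ᵀ = [65.4758, 12.8599]ᵀ.
Solving (det = 107.0000): k = 0.64491, ln C = 0.79657, so C = exp(0.79657) = 2.21792.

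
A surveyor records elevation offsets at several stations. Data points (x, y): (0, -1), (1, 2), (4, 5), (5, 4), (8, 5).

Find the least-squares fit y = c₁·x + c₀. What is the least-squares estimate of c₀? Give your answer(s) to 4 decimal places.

c₀ = 0.5534

Sums needed: Σx·x = 106, Σx = 18, Σ1 = 5.
Moment sums: Σx·y = 82, Σy = 15.
Eliminating c₀: 5·(row 1) − 18·(row 2) gives 206·c₁ = 5·82 − 18·15 = 140, so c₁ = 70/103.
Then c₀ = (15 − 18·(70/103))/5 = 57/103.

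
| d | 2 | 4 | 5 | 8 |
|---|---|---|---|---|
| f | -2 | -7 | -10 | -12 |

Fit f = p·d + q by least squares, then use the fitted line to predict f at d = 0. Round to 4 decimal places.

Compute the Gram sums: Σd·d = 109, Σd = 19, Σ1 = 4.
And Σd·f = -178, Σf = -31.
So XᵀX·[p, q]ᵀ = Xᵀf: [[109, 19]; [19, 4]]·[p, q]ᵀ = [-178, -31]ᵀ.
det = 109·4 − 19² = 75.
p = ((-178)·4 − 19·(-31))/75 = -41/25; q = (109·(-31) − 19·(-178))/75 = 1/25.
At d = 0: f̂ = (-41/25)·(0) + (1/25)·(1) = 1/25.

f̂ = 0.0400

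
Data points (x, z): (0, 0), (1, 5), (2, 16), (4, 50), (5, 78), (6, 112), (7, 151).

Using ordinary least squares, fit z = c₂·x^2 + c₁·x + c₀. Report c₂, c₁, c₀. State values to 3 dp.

c₂ = 2.933, c₁ = 0.879, c₀ = 0.839

The normal system AᵀA·[c₂, c₁, c₀]ᵀ = Aᵀz is [[4595, 757, 131]; [757, 131, 25]; [131, 25, 7]]·[c₂, c₁, c₀]ᵀ = [14250, 2356, 412]ᵀ.
Solving the 3×3 system (Gaussian elimination) gives c₂ = 2129/726, c₁ = 29/33, c₀ = 203/242.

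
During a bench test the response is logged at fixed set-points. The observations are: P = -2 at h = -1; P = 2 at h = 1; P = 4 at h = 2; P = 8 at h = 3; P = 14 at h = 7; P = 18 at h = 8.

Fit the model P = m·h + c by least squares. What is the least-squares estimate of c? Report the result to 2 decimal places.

c = 0.20

Entries of XᵀX: Σh·h = 128, Σh = 20, Σ1 = 6.
Right-hand side: Σh·P = 278, ΣP = 44.
XᵀX·[m, c]ᵀ = XᵀP becomes [[128, 20]; [20, 6]]·[m, c]ᵀ = [278, 44]ᵀ.
Δ = 128·6 − 20² = 368.
m = (278·6 − 20·44)/368 = 197/92; c = (128·44 − 20·278)/368 = 9/46.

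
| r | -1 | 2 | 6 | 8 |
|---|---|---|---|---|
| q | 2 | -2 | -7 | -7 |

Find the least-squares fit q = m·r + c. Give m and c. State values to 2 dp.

The normal equations are: 105·m + 15·c = -104;  15·m + 4·c = -14.
(Σr·r = 105, Σr = 15, Σ1 = 4, Σr·q = -104, Σq = -14.)
Eliminating c: 4·(row 1) − 15·(row 2) gives 195·m = 4·(-104) − 15·(-14) = -206, so m = -206/195.
Then c = ((-14) − 15·(-206/195))/4 = 6/13.

m = -1.06, c = 0.46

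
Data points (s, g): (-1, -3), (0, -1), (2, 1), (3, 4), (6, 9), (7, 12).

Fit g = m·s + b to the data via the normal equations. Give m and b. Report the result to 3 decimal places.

Setting ∂/∂m … = 0 gives: 99·m + 17·b = 155;  17·m + 6·b = 22.
(Σs·s = 99, Σs = 17, Σ1 = 6, Σs·g = 155, Σg = 22.)
Eliminating b: 6·(row 1) − 17·(row 2) gives 305·m = 6·155 − 17·22 = 556, so m = 556/305.
Then b = (22 − 17·(556/305))/6 = -457/305.

m = 1.823, b = -1.498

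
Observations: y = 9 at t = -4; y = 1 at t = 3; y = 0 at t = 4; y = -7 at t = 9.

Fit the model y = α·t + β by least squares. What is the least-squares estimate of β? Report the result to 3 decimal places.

β = 4.413

Entries of XᵀX: Σt·t = 122, Σt = 12, Σ1 = 4.
And Σt·y = -96, Σy = 3.
XᵀX·[α, β]ᵀ = Xᵀy becomes [[122, 12]; [12, 4]]·[α, β]ᵀ = [-96, 3]ᵀ.
Determinant 122·4 − 12² = 344.
α = ((-96)·4 − 12·3)/344 = -105/86; β = (122·3 − 12·(-96))/344 = 759/172.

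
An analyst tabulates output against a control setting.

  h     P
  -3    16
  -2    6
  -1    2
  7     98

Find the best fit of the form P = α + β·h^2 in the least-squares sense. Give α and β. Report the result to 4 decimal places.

Setting ∂/∂α … = 0 gives: 4·α + 63·β = 122;  63·α + 2499·β = 4972.
(Σ1 = 4, Σh^2 = 63, Σh^2·h^2 = 2499, ΣP = 122, Σh^2·P = 4972.)
Δ = 4·2499 − 63² = 6027.
α = (122·2499 − 63·4972)/6027 = -398/287; β = (4·4972 − 63·122)/6027 = 12202/6027.

α = -1.3868, β = 2.0246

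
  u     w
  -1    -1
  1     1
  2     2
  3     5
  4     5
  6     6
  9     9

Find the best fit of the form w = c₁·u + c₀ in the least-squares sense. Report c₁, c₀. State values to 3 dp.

c₁ = 0.996, c₀ = 0.443

The normal equations are: 148·c₁ + 24·c₀ = 158;  24·c₁ + 7·c₀ = 27.
(Σu·u = 148, Σu = 24, Σ1 = 7, Σu·w = 158, Σw = 27.)
Eliminating c₀: 7·(row 1) − 24·(row 2) gives 460·c₁ = 7·158 − 24·27 = 458, so c₁ = 229/230.
Then c₀ = (27 − 24·(229/230))/7 = 51/115.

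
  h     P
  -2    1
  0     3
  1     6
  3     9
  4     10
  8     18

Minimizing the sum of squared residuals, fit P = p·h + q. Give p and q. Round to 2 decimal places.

Entries of AᵀA: Σh·h = 94, Σh = 14, Σ1 = 6.
And Σh·P = 215, ΣP = 47.
Δ = 94·6 − 14² = 368.
p = (215·6 − 14·47)/368 = 79/46; q = (94·47 − 14·215)/368 = 88/23.

p = 1.72, q = 3.83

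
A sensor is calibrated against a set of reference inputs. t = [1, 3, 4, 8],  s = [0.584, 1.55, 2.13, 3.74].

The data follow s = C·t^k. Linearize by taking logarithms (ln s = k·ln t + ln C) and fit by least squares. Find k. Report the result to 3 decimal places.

Linearized form: ln s = k·ln t + ln C. From the 4 transformed points,
Σln t = 4.5643, Σ(ln t)² = 7.4528, Σln s = 1.9756, Σln t·ln s = 4.2726.
Equations: 7.4528·k + 4.5643·ln C = 4.2726;  4.5643·k + 4·ln C = 1.9756.
Δ = 7.4528·4 − (4.5643)² = 8.9781; k = (4.2726·4 − 4.5643·1.9756)/8.9781 = 0.89921, ln C = (7.4528·1.9756 − 4.5643·4.2726)/8.9781 = -0.53218.

k = 0.899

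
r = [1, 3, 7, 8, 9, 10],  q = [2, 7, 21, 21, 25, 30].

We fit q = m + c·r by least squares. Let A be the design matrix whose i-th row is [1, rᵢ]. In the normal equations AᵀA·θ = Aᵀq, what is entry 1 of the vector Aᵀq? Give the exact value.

106

Entry 1 ↔ basis 1, so (Aᵀq)_{1} = Σᵢ qᵢ = (1)·(2) + (1)·(7) + (1)·(21) + (1)·(21) + (1)·(25) + (1)·(30) = 106.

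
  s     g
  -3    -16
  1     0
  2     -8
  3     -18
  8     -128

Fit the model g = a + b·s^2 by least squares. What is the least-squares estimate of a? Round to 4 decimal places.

Normal-equation sums: Σ1 = 5, Σs^2 = 87, Σs^2·s^2 = 4275.
And Σg = -170, Σs^2·g = -8530.
AᵀA·[a, b]ᵀ = Aᵀg becomes [[5, 87]; [87, 4275]]·[a, b]ᵀ = [-170, -8530]ᵀ.
Determinant 5·4275 − 87² = 13806.
a = ((-170)·4275 − 87·(-8530))/13806 = 2560/2301; b = (5·(-8530) − 87·(-170))/13806 = -13930/6903.

a = 1.1126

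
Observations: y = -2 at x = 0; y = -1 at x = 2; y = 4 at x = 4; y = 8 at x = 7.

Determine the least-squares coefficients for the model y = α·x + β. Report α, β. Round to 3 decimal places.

α = 1.523, β = -2.701

MᵀM·[α, β]ᵀ = Mᵀy reads: 69·α + 13·β = 70;  13·α + 4·β = 9.
(Σx·x = 69, Σx = 13, Σ1 = 4, Σx·y = 70, Σy = 9.)
Eliminating β: 4·(row 1) − 13·(row 2) gives 107·α = 4·70 − 13·9 = 163, so α = 163/107.
Then β = (9 − 13·(163/107))/4 = -289/107.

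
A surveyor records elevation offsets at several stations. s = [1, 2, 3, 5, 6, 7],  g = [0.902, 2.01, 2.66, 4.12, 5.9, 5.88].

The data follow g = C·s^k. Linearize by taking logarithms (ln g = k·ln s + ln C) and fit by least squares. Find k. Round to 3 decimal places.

k = 0.967

Let Y = ln g. Fitting Y = k·ln s + ln C by least squares:
XᵀX = [[11.2747, 7.1389]; [7.1389, 6]], rhs = [10.4650, 6.5357]ᵀ  (here Σln s = 7.1389, Σ(ln s)² = 11.2747, Σln g = 6.5357, Σln s·ln g = 10.4650).
Solving (det = 16.6845): k = 0.96693, ln C = -0.06118.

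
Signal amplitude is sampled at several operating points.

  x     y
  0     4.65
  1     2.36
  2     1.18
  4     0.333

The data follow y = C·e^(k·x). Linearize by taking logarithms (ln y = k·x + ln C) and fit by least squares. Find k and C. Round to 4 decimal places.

Let Y = ln y. Fitting Y = k·x + ln C by least squares:
Over the data: Σx = 7.0000, Σ(x)² = 21.0000, Σln y = 1.4614, Σx·ln y = -3.2088.
Normal system: [[21.0000, 7.0000]; [7.0000, 4]]·[k, ln C]ᵀ = [-3.2088, 1.4614]ᵀ.
Slope k = (n·Σx·ln y − Σx·Σln y)/(n·Σ(x)² − (Σx)²) = (4·-3.2088 − 7.0000·1.4614)/35.0000 = -0.65900; ln C = (Σln y − k·Σx)/n = 1.51861, so C = exp(1.51861) = 4.56588.

k = -0.6590, C = 4.5659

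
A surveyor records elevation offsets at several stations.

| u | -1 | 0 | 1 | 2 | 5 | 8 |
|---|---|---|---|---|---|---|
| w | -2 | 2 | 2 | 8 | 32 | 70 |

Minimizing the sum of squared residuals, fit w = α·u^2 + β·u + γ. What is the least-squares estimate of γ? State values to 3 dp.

Normal-equation sums: Σu^2·u^2 = 4739, Σu^2·u = 645, Σu^2 = 95, Σu·u = 95, Σu = 15, Σ1 = 6.
Right-hand side: Σu^2·w = 5312, Σu·w = 740, Σw = 112.
Normal equations: [[4739, 645, 95]; [645, 95, 15]; [95, 15, 6]]·[α, β, γ]ᵀ = [5312, 740, 112]ᵀ.
Solving the 3×3 system (Gaussian elimination) gives α = 437/544, β = 1255/544, γ = 49/272.

γ = 0.180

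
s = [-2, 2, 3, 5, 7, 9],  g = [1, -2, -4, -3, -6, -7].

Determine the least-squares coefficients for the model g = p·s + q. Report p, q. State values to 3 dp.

p = -0.711, q = -0.658

Forming XᵀX = [[172, 24]; [24, 6]] and Xᵀg = [-138, -21]ᵀ gives XᵀX·[p, q]ᵀ = Xᵀg.
Δ = 172·6 − 24² = 456.
p = ((-138)·6 − 24·(-21))/456 = -27/38; q = (172·(-21) − 24·(-138))/456 = -25/38.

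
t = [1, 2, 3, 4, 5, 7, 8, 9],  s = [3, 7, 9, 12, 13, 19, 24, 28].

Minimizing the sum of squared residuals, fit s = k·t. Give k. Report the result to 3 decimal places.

From the data, Σt·t = 249.
And Σt·s = 734.
Hence k = 734 / 249 ≈ 2.94779.

k = 2.948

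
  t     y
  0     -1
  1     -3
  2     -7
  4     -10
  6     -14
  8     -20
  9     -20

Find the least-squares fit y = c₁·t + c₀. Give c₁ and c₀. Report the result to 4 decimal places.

c₁ = -2.1732, c₀ = -1.4008

The normal equations are: 202·c₁ + 30·c₀ = -481;  30·c₁ + 7·c₀ = -75.
Δ = 202·7 − 30² = 514.
c₁ = ((-481)·7 − 30·(-75))/514 = -1117/514; c₀ = (202·(-75) − 30·(-481))/514 = -360/257.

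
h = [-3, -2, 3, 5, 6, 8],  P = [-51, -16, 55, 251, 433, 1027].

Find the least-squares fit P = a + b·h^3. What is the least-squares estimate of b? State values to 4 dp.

Setting ∂/∂a … = 0 gives: 6·a + 845·b = 1699;  845·a + 325947·b = 653717.
(Σ1 = 6, Σh^3 = 845, Σh^3·h^3 = 325947, ΣP = 1699, Σh^3·P = 653717.)
Determinant 6·325947 − 845² = 1241657.
a = (1699·325947 − 845·653717)/1241657 = 1393088/1241657; b = (6·653717 − 845·1699)/1241657 = 2486647/1241657.

b = 2.0027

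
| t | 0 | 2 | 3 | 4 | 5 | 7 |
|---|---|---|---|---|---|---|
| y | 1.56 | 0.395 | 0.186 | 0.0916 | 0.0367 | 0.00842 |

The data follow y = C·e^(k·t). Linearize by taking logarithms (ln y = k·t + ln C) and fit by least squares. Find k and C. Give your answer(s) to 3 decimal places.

k = -0.752, C = 1.694

With ln yᵢ as the transformed response and tᵢ as the regressor:
Σt = 21.0000, Σ(t)² = 103.0000, Σln y = -12.6386, Σt·ln y = -66.4300.
Equations: 103.0000·k + 21.0000·ln C = -66.4300;  21.0000·k + 6·ln C = -12.6386.
Solving (det = 177.0000): k = -0.75236, ln C = 0.52683, so C = exp(0.52683) = 1.69356.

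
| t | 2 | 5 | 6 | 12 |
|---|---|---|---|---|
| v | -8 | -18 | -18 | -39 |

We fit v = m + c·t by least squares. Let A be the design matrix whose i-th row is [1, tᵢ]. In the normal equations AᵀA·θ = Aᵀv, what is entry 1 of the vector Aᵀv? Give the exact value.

Entry 1 ↔ basis 1, so (Aᵀv)_{1} = Σᵢ vᵢ = (1)·(-8) + (1)·(-18) + (1)·(-18) + (1)·(-39) = -83.

-83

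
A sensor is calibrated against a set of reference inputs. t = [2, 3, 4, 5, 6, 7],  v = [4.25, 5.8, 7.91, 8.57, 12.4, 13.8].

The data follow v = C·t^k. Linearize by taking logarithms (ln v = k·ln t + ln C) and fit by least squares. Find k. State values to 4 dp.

Let Y = ln v. Fitting Y = k·ln t + ln C by least squares:
Over the data: Σln t = 8.5252, Σ(ln t)² = 13.1965, Σln v = 12.5635, Σln t·ln v = 18.8771.
Normal system: [[13.1965, 8.5252]; [8.5252, 6]]·[k, ln C]ᵀ = [18.8771, 12.5635]ᵀ.
Δ = 13.1965·6 − (8.5252)² = 6.5005; k = (18.8771·6 − 8.5252·12.5635)/6.5005 = 0.94712, ln C = (13.1965·12.5635 − 8.5252·18.8771)/6.5005 = 0.74820.

k = 0.9471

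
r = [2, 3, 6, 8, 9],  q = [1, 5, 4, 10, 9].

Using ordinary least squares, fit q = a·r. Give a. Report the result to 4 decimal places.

a = 1.0412

Forming AᵀA = [[194]] and Aᵀq = [202]ᵀ gives AᵀA·[a]ᵀ = Aᵀq.
Hence a = 202 / 194 ≈ 1.04124.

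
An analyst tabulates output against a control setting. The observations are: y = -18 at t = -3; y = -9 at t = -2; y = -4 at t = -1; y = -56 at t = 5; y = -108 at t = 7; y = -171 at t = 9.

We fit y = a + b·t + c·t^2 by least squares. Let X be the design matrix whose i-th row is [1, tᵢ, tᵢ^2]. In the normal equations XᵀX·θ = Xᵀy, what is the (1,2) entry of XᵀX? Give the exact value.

15

Row 1 ↔ basis 1, column 2 ↔ basis t, so (XᵀX)_{1,2} = Σᵢ t = (1)·(-3) + (1)·(-2) + (1)·(-1) + (1)·(5) + (1)·(7) + (1)·(9) = 15.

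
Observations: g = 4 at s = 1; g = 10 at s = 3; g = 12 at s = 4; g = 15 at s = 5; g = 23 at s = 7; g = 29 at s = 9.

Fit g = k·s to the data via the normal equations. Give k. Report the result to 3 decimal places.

Setting ∂/∂k … = 0 gives: 181·k = 579.
(Σs·s = 181, Σs·g = 579.)
Hence k = 579 / 181 ≈ 3.1989.

k = 3.199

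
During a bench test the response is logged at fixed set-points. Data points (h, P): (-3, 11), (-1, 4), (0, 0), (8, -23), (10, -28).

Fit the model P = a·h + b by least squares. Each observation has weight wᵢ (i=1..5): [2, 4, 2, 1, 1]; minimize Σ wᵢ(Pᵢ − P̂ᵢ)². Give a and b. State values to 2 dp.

a = -2.98, b = 1.09

Sums needed: Σwᵢ·h·h = 186, Σwᵢ·h = 8, Σwᵢ·1 = 10.
Moment sums: Σwᵢ·h·P = -546, Σwᵢ·P = -13.
Normal equations: [[186, 8]; [8, 10]]·[a, b]ᵀ = [-546, -13]ᵀ.
Eliminating b: 10·(row 1) − 8·(row 2) gives 1796·a = 10·(-546) − 8·(-13) = -5356, so a = -1339/449.
Then b = ((-13) − 8·(-1339/449))/10 = 975/898.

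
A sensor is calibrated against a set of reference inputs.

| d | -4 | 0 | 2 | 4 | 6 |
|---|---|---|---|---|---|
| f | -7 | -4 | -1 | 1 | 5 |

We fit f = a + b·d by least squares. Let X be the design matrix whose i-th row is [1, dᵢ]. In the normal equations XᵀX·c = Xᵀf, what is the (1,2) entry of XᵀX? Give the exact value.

Row 1 ↔ basis 1, column 2 ↔ basis d, so (XᵀX)_{1,2} = Σᵢ d = (1)·(-4) + (1)·(0) + (1)·(2) + (1)·(4) + (1)·(6) = 8.

8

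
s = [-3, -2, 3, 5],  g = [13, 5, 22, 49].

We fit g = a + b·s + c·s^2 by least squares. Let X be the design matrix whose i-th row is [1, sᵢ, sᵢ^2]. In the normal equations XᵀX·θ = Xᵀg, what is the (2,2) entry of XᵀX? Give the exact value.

47

Row 2 ↔ basis s, column 2 ↔ basis s, so (XᵀX)_{2,2} = Σᵢ (s)·(s) = (-3)·(-3) + (-2)·(-2) + (3)·(3) + (5)·(5) = 47.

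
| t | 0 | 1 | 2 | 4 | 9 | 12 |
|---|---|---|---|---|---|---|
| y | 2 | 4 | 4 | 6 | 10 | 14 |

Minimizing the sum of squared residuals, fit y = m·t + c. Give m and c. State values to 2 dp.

Setting ∂/∂m … = 0 gives: 246·m + 28·c = 294;  28·m + 6·c = 40.
Determinant 246·6 − 28² = 692.
m = (294·6 − 28·40)/692 = 161/173; c = (246·40 − 28·294)/692 = 402/173.

m = 0.93, c = 2.32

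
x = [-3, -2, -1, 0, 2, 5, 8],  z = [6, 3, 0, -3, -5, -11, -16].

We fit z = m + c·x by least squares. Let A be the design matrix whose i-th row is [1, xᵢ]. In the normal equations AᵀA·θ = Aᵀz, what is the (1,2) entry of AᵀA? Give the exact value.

9

Row 1 ↔ basis 1, column 2 ↔ basis x, so (AᵀA)_{1,2} = Σᵢ x = (1)·(-3) + (1)·(-2) + (1)·(-1) + (1)·(0) + (1)·(2) + (1)·(5) + (1)·(8) = 9.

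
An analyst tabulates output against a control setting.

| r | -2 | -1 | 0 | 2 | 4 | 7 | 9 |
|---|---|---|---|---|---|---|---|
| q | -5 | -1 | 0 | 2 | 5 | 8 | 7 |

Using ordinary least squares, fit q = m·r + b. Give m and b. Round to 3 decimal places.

m = 1.069, b = -0.616

With design matrix X, XᵀX = [[155, 19]; [19, 7]] and Xᵀq = [154, 16]ᵀ.
det = 155·7 − 19² = 724.
m = (154·7 − 19·16)/724 = 387/362; b = (155·16 − 19·154)/724 = -223/362.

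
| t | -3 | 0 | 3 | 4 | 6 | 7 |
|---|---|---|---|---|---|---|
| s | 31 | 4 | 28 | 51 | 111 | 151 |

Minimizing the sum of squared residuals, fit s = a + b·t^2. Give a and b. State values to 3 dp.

a = 2.939, b = 3.011

The normal system MᵀM·[a, b]ᵀ = Mᵀs is [[6, 119]; [119, 4115]]·[a, b]ᵀ = [376, 12742]ᵀ.
Determinant 6·4115 − 119² = 10529.
a = (376·4115 − 119·12742)/10529 = 30942/10529; b = (6·12742 − 119·376)/10529 = 31708/10529.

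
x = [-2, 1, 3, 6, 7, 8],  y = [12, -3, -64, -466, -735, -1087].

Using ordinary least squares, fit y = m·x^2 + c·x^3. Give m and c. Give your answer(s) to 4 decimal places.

m = -0.9745, c = -2.0013

Normal-equation sums: Σx^2·x^2 = 7891, Σx^2·x^3 = 57563, Σx^3·x^3 = 427243.
Right-hand side: Σx^2·y = -122890, Σx^3·y = -911132.
Normal equations: [[7891, 57563]; [57563, 427243]]·[m, c]ᵀ = [-122890, -911132]ᵀ.
Determinant 7891·427243 − 57563² = 57875544.
m = ((-122890)·427243 − 57563·(-911132))/57875544 = -9400159/9645924; c = (7891·(-911132) − 57563·(-122890))/57875544 = -19304257/9645924.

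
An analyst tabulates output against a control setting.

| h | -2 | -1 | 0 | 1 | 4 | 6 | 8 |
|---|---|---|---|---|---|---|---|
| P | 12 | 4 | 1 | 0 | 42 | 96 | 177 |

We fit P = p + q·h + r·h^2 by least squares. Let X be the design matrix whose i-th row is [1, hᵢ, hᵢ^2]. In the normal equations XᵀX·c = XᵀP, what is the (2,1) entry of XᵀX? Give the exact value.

16

Row 2 ↔ basis h, column 1 ↔ basis 1, so (XᵀX)_{2,1} = Σᵢ h = (-2)·(1) + (-1)·(1) + (0)·(1) + (1)·(1) + (4)·(1) + (6)·(1) + (8)·(1) = 16.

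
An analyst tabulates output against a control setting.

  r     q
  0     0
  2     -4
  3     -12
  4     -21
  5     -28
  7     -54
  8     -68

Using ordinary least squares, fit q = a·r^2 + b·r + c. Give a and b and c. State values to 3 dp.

a = -0.909, b = -1.355, c = 0.578

The normal equations are: 7475·a + 1079·b + 167·c = -8158;  1079·a + 167·b + 29·c = -1190;  167·a + 29·b + 7·c = -187.
(Σr^2·r^2 = 7475, Σr^2·r = 1079, Σr^2 = 167, Σr·r = 167, Σr = 29, Σ1 = 7, Σr^2·q = -8158, Σr·q = -1190, Σq = -187.)
Row-reducing yields a = -43549/47922, b = -64913/47922, c = 659/1141.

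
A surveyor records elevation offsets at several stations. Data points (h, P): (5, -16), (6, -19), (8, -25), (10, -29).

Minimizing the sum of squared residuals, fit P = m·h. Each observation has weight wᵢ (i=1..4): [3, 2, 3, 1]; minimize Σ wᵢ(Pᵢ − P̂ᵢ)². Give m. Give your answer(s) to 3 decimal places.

Setting ∂/∂m … = 0 gives: 439·m = -1358.
Hence m = -1358 / 439 ≈ -3.09339.

m = -3.093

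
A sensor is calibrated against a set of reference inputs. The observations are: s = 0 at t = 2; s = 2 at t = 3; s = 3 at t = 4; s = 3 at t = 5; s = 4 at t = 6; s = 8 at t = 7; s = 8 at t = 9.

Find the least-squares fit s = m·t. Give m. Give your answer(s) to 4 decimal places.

Forming MᵀM = [[220]] and Mᵀs = [185]ᵀ gives MᵀM·[m]ᵀ = Mᵀs.
m = 185/220 = 0.840909.

m = 0.8409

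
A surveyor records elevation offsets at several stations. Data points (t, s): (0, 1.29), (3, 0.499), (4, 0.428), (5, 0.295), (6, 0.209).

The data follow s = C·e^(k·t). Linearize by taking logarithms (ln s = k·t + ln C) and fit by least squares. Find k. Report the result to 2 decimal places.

Linearized form: ln s = k·t + ln C. From the 5 transformed points,
Σt = 18.0000, Σ(t)² = 86.0000, Σln s = -4.0753, Σt·ln s = -20.9764.
Equations: 86.0000·k + 18.0000·ln C = -20.9764;  18.0000·k + 5·ln C = -4.0753.
Slope k = (n·Σt·ln s − Σt·Σln s)/(n·Σ(t)² − (Σt)²) = (5·-20.9764 − 18.0000·-4.0753)/106.0000 = -0.29741; ln C = (Σln s − k·Σt)/n = 0.25562.

k = -0.30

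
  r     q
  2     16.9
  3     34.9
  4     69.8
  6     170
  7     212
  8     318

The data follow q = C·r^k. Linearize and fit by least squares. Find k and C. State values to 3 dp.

k = 2.116, C = 3.696

Taking logs, ln q = k·ln r + ln C, so regress ln q on ln r.
Over the data: Σln r = 8.9952, Σ(ln r)² = 14.9303, Σln q = 26.8799, Σln r·ln q = 43.3556.
Normal system: [[14.9303, 8.9952]; [8.9952, 6]]·[k, ln C]ᵀ = [43.3556, 26.8799]ᵀ.
Solving (det = 8.6686): k = 2.11627, ln C = 1.30728, so C = exp(1.30728) = 3.69610.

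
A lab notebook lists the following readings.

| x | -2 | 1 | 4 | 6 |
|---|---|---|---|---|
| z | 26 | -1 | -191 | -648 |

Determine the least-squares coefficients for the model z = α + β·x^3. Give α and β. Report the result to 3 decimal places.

α = 1.868, β = -3.009

Sums needed: Σ1 = 4, Σx^3 = 273, Σx^3·x^3 = 50817.
For Mᵀz: Σz = -814, Σx^3·z = -152401.
MᵀM·[α, β]ᵀ = Mᵀz becomes [[4, 273]; [273, 50817]]·[α, β]ᵀ = [-814, -152401]ᵀ.
Δ = 4·50817 − 273² = 128739.
α = ((-814)·50817 − 273·(-152401))/128739 = 6165/3301; β = (4·(-152401) − 273·(-814))/128739 = -387382/128739.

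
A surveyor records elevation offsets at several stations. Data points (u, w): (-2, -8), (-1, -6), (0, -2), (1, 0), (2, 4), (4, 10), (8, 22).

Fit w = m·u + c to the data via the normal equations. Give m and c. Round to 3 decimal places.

m = 3.049, c = -2.370

AᵀA·[m, c]ᵀ = Aᵀw reads: 90·m + 12·c = 246;  12·m + 7·c = 20.
(Σu·u = 90, Σu = 12, Σ1 = 7, Σu·w = 246, Σw = 20.)
Eliminating c: 7·(row 1) − 12·(row 2) gives 486·m = 7·246 − 12·20 = 1482, so m = 247/81.
Then c = (20 − 12·(247/81))/7 = -64/27.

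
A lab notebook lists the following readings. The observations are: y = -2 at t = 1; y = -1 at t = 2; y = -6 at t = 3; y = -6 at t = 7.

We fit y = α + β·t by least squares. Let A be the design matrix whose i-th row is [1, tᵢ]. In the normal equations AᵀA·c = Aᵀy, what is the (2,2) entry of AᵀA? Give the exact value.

Row 2 ↔ basis t, column 2 ↔ basis t, so (AᵀA)_{2,2} = Σᵢ (t)·(t) = (1)·(1) + (2)·(2) + (3)·(3) + (7)·(7) = 63.

63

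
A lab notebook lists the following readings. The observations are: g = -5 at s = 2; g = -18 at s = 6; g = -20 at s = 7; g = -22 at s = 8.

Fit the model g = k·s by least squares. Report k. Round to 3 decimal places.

k = -2.837

From the data, Σs·s = 153.
Right-hand side: Σs·g = -434.
So XᵀX·[k]ᵀ = Xᵀg: [[153]]·[k]ᵀ = [-434]ᵀ.
Hence k = -434 / 153 ≈ -2.8366.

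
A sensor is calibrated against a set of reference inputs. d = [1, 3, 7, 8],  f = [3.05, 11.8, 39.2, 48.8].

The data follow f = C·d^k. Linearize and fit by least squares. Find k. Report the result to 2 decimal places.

Linearized form: ln f = k·ln d + ln C. From the 4 transformed points,
XᵀX = [[9.3176, 5.1240]; [5.1240, 4]], rhs = [17.9347, 11.1396]ᵀ  (here Σln d = 5.1240, Σ(ln d)² = 9.3176, Σln f = 11.1396, Σln d·ln f = 17.9347).
Slope k = (n·Σln d·ln f − Σln d·Σln f)/(n·Σ(ln d)² − (Σln d)²) = (4·17.9347 − 5.1240·11.1396)/11.0154 = 1.33084; ln C = (Σln f − k·Σln d)/n = 1.08012.

k = 1.33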